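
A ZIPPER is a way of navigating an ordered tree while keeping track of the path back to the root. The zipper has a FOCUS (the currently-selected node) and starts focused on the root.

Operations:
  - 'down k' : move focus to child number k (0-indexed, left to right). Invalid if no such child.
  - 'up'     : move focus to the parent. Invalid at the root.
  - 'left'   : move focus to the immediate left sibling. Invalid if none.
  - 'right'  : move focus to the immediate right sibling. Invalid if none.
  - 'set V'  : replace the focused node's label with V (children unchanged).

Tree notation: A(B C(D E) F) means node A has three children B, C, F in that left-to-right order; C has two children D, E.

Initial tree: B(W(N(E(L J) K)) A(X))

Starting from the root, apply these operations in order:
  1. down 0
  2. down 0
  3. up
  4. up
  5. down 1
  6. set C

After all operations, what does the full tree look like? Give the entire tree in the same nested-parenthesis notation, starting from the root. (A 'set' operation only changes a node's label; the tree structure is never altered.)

Answer: B(W(N(E(L J) K)) C(X))

Derivation:
Step 1 (down 0): focus=W path=0 depth=1 children=['N'] left=[] right=['A'] parent=B
Step 2 (down 0): focus=N path=0/0 depth=2 children=['E', 'K'] left=[] right=[] parent=W
Step 3 (up): focus=W path=0 depth=1 children=['N'] left=[] right=['A'] parent=B
Step 4 (up): focus=B path=root depth=0 children=['W', 'A'] (at root)
Step 5 (down 1): focus=A path=1 depth=1 children=['X'] left=['W'] right=[] parent=B
Step 6 (set C): focus=C path=1 depth=1 children=['X'] left=['W'] right=[] parent=B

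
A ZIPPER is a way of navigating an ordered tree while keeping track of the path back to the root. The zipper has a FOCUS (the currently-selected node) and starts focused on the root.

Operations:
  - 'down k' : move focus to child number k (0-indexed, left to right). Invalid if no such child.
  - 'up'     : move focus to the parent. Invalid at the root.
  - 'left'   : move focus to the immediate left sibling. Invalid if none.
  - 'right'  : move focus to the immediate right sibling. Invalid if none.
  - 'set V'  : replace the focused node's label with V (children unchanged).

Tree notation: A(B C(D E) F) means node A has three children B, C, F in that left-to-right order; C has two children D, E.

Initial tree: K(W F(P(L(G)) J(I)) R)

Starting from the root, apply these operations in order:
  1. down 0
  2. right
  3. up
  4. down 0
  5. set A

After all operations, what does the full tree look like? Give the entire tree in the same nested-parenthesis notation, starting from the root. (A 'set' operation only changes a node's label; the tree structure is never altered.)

Answer: K(A F(P(L(G)) J(I)) R)

Derivation:
Step 1 (down 0): focus=W path=0 depth=1 children=[] left=[] right=['F', 'R'] parent=K
Step 2 (right): focus=F path=1 depth=1 children=['P', 'J'] left=['W'] right=['R'] parent=K
Step 3 (up): focus=K path=root depth=0 children=['W', 'F', 'R'] (at root)
Step 4 (down 0): focus=W path=0 depth=1 children=[] left=[] right=['F', 'R'] parent=K
Step 5 (set A): focus=A path=0 depth=1 children=[] left=[] right=['F', 'R'] parent=K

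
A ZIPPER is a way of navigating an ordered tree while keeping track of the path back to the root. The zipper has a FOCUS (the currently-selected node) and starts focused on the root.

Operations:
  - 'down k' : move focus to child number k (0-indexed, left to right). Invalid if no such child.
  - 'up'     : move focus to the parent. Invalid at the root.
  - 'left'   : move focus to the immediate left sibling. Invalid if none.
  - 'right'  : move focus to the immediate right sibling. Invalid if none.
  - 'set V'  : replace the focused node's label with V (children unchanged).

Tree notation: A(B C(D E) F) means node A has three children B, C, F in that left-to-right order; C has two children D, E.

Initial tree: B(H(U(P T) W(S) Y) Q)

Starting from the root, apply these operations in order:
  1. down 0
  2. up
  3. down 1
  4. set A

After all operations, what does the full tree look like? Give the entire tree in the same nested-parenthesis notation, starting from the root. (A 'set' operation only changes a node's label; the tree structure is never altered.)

Answer: B(H(U(P T) W(S) Y) A)

Derivation:
Step 1 (down 0): focus=H path=0 depth=1 children=['U', 'W', 'Y'] left=[] right=['Q'] parent=B
Step 2 (up): focus=B path=root depth=0 children=['H', 'Q'] (at root)
Step 3 (down 1): focus=Q path=1 depth=1 children=[] left=['H'] right=[] parent=B
Step 4 (set A): focus=A path=1 depth=1 children=[] left=['H'] right=[] parent=B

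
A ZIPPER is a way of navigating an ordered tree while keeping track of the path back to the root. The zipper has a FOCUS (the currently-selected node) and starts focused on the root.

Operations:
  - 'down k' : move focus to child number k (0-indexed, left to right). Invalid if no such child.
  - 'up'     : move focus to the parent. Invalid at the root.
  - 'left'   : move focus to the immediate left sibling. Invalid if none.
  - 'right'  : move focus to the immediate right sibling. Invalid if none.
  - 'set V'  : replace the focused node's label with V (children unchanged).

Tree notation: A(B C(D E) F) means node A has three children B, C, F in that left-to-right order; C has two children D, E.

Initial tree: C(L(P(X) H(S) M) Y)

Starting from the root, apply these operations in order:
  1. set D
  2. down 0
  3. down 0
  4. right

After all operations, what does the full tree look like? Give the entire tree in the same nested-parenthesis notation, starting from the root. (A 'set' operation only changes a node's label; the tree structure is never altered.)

Answer: D(L(P(X) H(S) M) Y)

Derivation:
Step 1 (set D): focus=D path=root depth=0 children=['L', 'Y'] (at root)
Step 2 (down 0): focus=L path=0 depth=1 children=['P', 'H', 'M'] left=[] right=['Y'] parent=D
Step 3 (down 0): focus=P path=0/0 depth=2 children=['X'] left=[] right=['H', 'M'] parent=L
Step 4 (right): focus=H path=0/1 depth=2 children=['S'] left=['P'] right=['M'] parent=L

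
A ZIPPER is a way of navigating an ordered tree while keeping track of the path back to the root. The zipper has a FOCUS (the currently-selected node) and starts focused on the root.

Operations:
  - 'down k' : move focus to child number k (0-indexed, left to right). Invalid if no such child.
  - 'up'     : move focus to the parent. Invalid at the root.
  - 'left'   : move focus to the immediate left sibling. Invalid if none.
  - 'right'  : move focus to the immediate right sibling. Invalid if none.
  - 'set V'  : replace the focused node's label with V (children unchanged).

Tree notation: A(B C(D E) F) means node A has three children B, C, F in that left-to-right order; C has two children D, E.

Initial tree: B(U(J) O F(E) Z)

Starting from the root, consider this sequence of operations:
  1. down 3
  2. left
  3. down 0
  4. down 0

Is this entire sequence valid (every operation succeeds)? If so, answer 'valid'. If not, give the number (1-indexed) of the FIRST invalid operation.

Step 1 (down 3): focus=Z path=3 depth=1 children=[] left=['U', 'O', 'F'] right=[] parent=B
Step 2 (left): focus=F path=2 depth=1 children=['E'] left=['U', 'O'] right=['Z'] parent=B
Step 3 (down 0): focus=E path=2/0 depth=2 children=[] left=[] right=[] parent=F
Step 4 (down 0): INVALID

Answer: 4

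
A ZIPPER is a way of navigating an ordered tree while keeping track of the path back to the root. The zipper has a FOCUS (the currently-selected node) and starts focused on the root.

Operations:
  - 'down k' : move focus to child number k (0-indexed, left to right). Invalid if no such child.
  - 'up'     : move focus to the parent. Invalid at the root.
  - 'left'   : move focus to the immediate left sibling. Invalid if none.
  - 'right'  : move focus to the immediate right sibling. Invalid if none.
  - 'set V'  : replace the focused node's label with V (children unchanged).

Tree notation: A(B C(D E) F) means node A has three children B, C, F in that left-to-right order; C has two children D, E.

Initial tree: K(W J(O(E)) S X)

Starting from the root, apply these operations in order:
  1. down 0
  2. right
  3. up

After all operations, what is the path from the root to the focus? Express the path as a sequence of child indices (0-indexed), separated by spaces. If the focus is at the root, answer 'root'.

Step 1 (down 0): focus=W path=0 depth=1 children=[] left=[] right=['J', 'S', 'X'] parent=K
Step 2 (right): focus=J path=1 depth=1 children=['O'] left=['W'] right=['S', 'X'] parent=K
Step 3 (up): focus=K path=root depth=0 children=['W', 'J', 'S', 'X'] (at root)

Answer: root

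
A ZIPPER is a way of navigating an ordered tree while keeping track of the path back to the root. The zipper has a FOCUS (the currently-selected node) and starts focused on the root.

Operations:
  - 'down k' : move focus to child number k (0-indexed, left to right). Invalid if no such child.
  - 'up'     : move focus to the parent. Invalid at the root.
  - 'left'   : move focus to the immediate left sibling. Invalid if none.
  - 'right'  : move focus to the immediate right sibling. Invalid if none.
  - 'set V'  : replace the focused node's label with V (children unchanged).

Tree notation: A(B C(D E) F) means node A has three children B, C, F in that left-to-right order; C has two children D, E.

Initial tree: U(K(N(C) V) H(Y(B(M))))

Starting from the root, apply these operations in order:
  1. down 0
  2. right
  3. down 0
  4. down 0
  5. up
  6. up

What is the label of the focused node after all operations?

Step 1 (down 0): focus=K path=0 depth=1 children=['N', 'V'] left=[] right=['H'] parent=U
Step 2 (right): focus=H path=1 depth=1 children=['Y'] left=['K'] right=[] parent=U
Step 3 (down 0): focus=Y path=1/0 depth=2 children=['B'] left=[] right=[] parent=H
Step 4 (down 0): focus=B path=1/0/0 depth=3 children=['M'] left=[] right=[] parent=Y
Step 5 (up): focus=Y path=1/0 depth=2 children=['B'] left=[] right=[] parent=H
Step 6 (up): focus=H path=1 depth=1 children=['Y'] left=['K'] right=[] parent=U

Answer: H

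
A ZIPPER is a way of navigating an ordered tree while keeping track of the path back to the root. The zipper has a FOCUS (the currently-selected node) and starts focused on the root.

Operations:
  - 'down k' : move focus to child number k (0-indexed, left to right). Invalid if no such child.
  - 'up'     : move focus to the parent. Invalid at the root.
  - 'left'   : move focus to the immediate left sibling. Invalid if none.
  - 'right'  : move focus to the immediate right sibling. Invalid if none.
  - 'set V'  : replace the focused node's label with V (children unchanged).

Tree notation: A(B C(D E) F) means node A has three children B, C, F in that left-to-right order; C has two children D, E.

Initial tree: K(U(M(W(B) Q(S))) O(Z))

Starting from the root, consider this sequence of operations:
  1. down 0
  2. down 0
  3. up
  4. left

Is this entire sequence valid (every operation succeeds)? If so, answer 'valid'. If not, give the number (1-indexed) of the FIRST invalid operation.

Answer: 4

Derivation:
Step 1 (down 0): focus=U path=0 depth=1 children=['M'] left=[] right=['O'] parent=K
Step 2 (down 0): focus=M path=0/0 depth=2 children=['W', 'Q'] left=[] right=[] parent=U
Step 3 (up): focus=U path=0 depth=1 children=['M'] left=[] right=['O'] parent=K
Step 4 (left): INVALID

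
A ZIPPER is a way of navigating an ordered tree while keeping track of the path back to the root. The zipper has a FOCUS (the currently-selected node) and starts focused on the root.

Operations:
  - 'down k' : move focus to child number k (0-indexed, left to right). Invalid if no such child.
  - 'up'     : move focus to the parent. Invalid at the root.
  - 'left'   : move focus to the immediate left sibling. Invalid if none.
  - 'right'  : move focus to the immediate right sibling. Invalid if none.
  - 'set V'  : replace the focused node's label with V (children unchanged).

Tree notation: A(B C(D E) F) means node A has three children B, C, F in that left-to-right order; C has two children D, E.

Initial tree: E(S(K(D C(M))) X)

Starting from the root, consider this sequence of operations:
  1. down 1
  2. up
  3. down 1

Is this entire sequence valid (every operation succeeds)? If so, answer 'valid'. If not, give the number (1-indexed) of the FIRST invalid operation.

Answer: valid

Derivation:
Step 1 (down 1): focus=X path=1 depth=1 children=[] left=['S'] right=[] parent=E
Step 2 (up): focus=E path=root depth=0 children=['S', 'X'] (at root)
Step 3 (down 1): focus=X path=1 depth=1 children=[] left=['S'] right=[] parent=E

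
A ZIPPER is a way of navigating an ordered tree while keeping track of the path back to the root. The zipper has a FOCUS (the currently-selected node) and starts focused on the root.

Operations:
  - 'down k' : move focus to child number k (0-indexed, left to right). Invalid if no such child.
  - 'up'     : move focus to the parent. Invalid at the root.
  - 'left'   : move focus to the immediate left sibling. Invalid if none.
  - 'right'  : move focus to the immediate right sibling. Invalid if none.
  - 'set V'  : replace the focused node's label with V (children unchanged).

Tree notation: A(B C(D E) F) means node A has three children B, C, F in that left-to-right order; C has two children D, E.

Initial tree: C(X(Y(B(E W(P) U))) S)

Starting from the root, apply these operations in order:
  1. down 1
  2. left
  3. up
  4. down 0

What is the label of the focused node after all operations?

Step 1 (down 1): focus=S path=1 depth=1 children=[] left=['X'] right=[] parent=C
Step 2 (left): focus=X path=0 depth=1 children=['Y'] left=[] right=['S'] parent=C
Step 3 (up): focus=C path=root depth=0 children=['X', 'S'] (at root)
Step 4 (down 0): focus=X path=0 depth=1 children=['Y'] left=[] right=['S'] parent=C

Answer: X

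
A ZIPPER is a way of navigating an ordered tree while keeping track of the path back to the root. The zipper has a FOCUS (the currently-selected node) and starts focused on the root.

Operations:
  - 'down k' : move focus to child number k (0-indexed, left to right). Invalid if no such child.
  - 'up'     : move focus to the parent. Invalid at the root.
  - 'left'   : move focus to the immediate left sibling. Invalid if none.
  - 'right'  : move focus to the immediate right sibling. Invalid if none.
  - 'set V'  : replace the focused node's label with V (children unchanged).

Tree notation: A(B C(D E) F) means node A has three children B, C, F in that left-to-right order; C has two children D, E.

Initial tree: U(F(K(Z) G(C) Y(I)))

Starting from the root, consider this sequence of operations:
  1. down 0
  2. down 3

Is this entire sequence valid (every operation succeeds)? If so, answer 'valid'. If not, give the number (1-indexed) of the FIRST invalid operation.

Answer: 2

Derivation:
Step 1 (down 0): focus=F path=0 depth=1 children=['K', 'G', 'Y'] left=[] right=[] parent=U
Step 2 (down 3): INVALID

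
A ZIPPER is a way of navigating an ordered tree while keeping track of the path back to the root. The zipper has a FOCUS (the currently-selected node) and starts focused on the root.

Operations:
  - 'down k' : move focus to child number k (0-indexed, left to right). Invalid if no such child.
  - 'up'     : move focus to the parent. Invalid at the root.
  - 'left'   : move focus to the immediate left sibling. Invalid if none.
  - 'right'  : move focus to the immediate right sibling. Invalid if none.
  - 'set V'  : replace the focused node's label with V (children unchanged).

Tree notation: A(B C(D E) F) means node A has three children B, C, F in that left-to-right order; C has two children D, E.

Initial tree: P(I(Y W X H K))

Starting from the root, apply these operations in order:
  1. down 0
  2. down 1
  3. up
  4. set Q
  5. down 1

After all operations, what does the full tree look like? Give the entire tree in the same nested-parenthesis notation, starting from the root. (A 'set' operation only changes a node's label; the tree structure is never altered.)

Step 1 (down 0): focus=I path=0 depth=1 children=['Y', 'W', 'X', 'H', 'K'] left=[] right=[] parent=P
Step 2 (down 1): focus=W path=0/1 depth=2 children=[] left=['Y'] right=['X', 'H', 'K'] parent=I
Step 3 (up): focus=I path=0 depth=1 children=['Y', 'W', 'X', 'H', 'K'] left=[] right=[] parent=P
Step 4 (set Q): focus=Q path=0 depth=1 children=['Y', 'W', 'X', 'H', 'K'] left=[] right=[] parent=P
Step 5 (down 1): focus=W path=0/1 depth=2 children=[] left=['Y'] right=['X', 'H', 'K'] parent=Q

Answer: P(Q(Y W X H K))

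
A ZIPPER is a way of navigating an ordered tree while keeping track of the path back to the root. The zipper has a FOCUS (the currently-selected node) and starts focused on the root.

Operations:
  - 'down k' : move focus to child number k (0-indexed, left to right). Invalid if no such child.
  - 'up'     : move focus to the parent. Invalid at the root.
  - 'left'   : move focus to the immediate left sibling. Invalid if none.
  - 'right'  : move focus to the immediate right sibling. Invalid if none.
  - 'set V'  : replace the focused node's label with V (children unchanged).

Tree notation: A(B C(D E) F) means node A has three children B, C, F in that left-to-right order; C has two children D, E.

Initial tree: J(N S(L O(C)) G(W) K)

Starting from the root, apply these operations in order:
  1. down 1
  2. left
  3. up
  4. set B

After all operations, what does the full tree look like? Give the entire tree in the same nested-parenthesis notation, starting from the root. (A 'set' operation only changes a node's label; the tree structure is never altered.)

Step 1 (down 1): focus=S path=1 depth=1 children=['L', 'O'] left=['N'] right=['G', 'K'] parent=J
Step 2 (left): focus=N path=0 depth=1 children=[] left=[] right=['S', 'G', 'K'] parent=J
Step 3 (up): focus=J path=root depth=0 children=['N', 'S', 'G', 'K'] (at root)
Step 4 (set B): focus=B path=root depth=0 children=['N', 'S', 'G', 'K'] (at root)

Answer: B(N S(L O(C)) G(W) K)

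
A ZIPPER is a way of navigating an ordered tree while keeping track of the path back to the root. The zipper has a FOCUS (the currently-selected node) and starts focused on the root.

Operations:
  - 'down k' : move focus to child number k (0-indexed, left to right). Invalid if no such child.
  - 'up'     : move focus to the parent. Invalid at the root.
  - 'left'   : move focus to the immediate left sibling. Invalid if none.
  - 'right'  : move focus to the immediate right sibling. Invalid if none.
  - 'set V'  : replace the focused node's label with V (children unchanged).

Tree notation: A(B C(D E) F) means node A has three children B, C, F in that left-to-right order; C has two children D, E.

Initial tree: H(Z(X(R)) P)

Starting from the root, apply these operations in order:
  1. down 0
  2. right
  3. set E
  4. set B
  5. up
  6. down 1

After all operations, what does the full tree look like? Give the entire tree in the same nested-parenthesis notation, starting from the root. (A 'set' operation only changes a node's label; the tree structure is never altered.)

Step 1 (down 0): focus=Z path=0 depth=1 children=['X'] left=[] right=['P'] parent=H
Step 2 (right): focus=P path=1 depth=1 children=[] left=['Z'] right=[] parent=H
Step 3 (set E): focus=E path=1 depth=1 children=[] left=['Z'] right=[] parent=H
Step 4 (set B): focus=B path=1 depth=1 children=[] left=['Z'] right=[] parent=H
Step 5 (up): focus=H path=root depth=0 children=['Z', 'B'] (at root)
Step 6 (down 1): focus=B path=1 depth=1 children=[] left=['Z'] right=[] parent=H

Answer: H(Z(X(R)) B)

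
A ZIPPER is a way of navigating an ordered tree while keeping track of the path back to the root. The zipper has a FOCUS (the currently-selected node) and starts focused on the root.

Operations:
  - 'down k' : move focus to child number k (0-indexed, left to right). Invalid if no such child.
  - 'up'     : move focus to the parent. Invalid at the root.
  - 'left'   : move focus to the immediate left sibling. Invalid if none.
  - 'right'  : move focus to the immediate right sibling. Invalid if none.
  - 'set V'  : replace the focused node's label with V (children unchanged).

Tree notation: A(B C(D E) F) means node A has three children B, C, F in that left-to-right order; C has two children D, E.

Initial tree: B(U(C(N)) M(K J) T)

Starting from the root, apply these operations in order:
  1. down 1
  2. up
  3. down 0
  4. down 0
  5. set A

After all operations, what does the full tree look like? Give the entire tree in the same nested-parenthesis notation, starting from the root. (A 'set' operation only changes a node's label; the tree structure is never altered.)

Answer: B(U(A(N)) M(K J) T)

Derivation:
Step 1 (down 1): focus=M path=1 depth=1 children=['K', 'J'] left=['U'] right=['T'] parent=B
Step 2 (up): focus=B path=root depth=0 children=['U', 'M', 'T'] (at root)
Step 3 (down 0): focus=U path=0 depth=1 children=['C'] left=[] right=['M', 'T'] parent=B
Step 4 (down 0): focus=C path=0/0 depth=2 children=['N'] left=[] right=[] parent=U
Step 5 (set A): focus=A path=0/0 depth=2 children=['N'] left=[] right=[] parent=U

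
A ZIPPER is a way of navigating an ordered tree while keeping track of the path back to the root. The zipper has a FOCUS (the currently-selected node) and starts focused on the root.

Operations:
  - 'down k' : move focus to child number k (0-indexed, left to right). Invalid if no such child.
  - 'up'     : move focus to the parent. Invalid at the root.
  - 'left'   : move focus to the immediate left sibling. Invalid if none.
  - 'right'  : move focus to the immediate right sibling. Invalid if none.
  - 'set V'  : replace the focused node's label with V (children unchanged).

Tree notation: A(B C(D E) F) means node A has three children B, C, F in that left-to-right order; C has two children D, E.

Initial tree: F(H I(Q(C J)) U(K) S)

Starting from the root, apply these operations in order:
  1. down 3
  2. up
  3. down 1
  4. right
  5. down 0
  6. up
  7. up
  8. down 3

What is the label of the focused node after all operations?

Step 1 (down 3): focus=S path=3 depth=1 children=[] left=['H', 'I', 'U'] right=[] parent=F
Step 2 (up): focus=F path=root depth=0 children=['H', 'I', 'U', 'S'] (at root)
Step 3 (down 1): focus=I path=1 depth=1 children=['Q'] left=['H'] right=['U', 'S'] parent=F
Step 4 (right): focus=U path=2 depth=1 children=['K'] left=['H', 'I'] right=['S'] parent=F
Step 5 (down 0): focus=K path=2/0 depth=2 children=[] left=[] right=[] parent=U
Step 6 (up): focus=U path=2 depth=1 children=['K'] left=['H', 'I'] right=['S'] parent=F
Step 7 (up): focus=F path=root depth=0 children=['H', 'I', 'U', 'S'] (at root)
Step 8 (down 3): focus=S path=3 depth=1 children=[] left=['H', 'I', 'U'] right=[] parent=F

Answer: S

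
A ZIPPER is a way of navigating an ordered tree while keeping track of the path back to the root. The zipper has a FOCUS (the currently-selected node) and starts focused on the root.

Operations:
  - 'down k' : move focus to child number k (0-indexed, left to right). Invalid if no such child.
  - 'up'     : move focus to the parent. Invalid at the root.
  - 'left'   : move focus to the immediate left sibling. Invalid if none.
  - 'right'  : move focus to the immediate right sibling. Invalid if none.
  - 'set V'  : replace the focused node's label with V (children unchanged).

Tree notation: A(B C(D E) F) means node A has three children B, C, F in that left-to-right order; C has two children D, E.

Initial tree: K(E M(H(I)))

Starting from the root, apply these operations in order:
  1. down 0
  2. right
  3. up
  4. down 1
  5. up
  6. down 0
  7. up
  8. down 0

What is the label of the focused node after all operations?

Step 1 (down 0): focus=E path=0 depth=1 children=[] left=[] right=['M'] parent=K
Step 2 (right): focus=M path=1 depth=1 children=['H'] left=['E'] right=[] parent=K
Step 3 (up): focus=K path=root depth=0 children=['E', 'M'] (at root)
Step 4 (down 1): focus=M path=1 depth=1 children=['H'] left=['E'] right=[] parent=K
Step 5 (up): focus=K path=root depth=0 children=['E', 'M'] (at root)
Step 6 (down 0): focus=E path=0 depth=1 children=[] left=[] right=['M'] parent=K
Step 7 (up): focus=K path=root depth=0 children=['E', 'M'] (at root)
Step 8 (down 0): focus=E path=0 depth=1 children=[] left=[] right=['M'] parent=K

Answer: E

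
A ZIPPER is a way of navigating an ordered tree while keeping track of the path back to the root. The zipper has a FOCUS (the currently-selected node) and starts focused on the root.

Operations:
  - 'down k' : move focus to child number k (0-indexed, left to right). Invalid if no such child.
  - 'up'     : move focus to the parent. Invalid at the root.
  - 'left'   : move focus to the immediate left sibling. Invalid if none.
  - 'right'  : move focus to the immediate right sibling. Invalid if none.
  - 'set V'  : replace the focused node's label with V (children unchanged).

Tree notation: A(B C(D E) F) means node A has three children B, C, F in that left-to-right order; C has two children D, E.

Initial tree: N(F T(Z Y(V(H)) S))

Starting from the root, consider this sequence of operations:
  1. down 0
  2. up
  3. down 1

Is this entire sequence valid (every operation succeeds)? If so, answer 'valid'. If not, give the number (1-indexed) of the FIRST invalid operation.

Answer: valid

Derivation:
Step 1 (down 0): focus=F path=0 depth=1 children=[] left=[] right=['T'] parent=N
Step 2 (up): focus=N path=root depth=0 children=['F', 'T'] (at root)
Step 3 (down 1): focus=T path=1 depth=1 children=['Z', 'Y', 'S'] left=['F'] right=[] parent=N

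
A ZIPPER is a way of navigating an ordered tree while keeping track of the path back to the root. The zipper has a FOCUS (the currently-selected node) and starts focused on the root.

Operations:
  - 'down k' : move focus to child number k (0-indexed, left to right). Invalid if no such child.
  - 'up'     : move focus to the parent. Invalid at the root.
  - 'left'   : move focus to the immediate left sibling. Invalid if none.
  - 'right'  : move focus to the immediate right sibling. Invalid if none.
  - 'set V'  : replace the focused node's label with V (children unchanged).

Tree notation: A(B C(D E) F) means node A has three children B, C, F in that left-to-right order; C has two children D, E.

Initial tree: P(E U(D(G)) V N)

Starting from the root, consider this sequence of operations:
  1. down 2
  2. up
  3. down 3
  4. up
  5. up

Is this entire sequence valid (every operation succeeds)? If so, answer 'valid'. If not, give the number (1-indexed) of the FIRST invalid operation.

Step 1 (down 2): focus=V path=2 depth=1 children=[] left=['E', 'U'] right=['N'] parent=P
Step 2 (up): focus=P path=root depth=0 children=['E', 'U', 'V', 'N'] (at root)
Step 3 (down 3): focus=N path=3 depth=1 children=[] left=['E', 'U', 'V'] right=[] parent=P
Step 4 (up): focus=P path=root depth=0 children=['E', 'U', 'V', 'N'] (at root)
Step 5 (up): INVALID

Answer: 5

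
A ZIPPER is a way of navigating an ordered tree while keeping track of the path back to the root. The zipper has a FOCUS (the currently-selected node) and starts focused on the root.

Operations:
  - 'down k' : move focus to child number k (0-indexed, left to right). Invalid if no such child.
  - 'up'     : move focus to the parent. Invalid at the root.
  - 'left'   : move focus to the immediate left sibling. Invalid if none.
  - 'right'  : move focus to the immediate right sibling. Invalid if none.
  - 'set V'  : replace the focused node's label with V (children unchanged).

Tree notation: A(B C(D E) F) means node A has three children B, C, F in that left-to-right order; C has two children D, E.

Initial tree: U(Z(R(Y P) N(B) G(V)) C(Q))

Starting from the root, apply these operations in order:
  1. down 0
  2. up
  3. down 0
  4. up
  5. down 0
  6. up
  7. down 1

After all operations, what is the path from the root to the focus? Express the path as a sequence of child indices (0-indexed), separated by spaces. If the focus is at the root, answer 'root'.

Step 1 (down 0): focus=Z path=0 depth=1 children=['R', 'N', 'G'] left=[] right=['C'] parent=U
Step 2 (up): focus=U path=root depth=0 children=['Z', 'C'] (at root)
Step 3 (down 0): focus=Z path=0 depth=1 children=['R', 'N', 'G'] left=[] right=['C'] parent=U
Step 4 (up): focus=U path=root depth=0 children=['Z', 'C'] (at root)
Step 5 (down 0): focus=Z path=0 depth=1 children=['R', 'N', 'G'] left=[] right=['C'] parent=U
Step 6 (up): focus=U path=root depth=0 children=['Z', 'C'] (at root)
Step 7 (down 1): focus=C path=1 depth=1 children=['Q'] left=['Z'] right=[] parent=U

Answer: 1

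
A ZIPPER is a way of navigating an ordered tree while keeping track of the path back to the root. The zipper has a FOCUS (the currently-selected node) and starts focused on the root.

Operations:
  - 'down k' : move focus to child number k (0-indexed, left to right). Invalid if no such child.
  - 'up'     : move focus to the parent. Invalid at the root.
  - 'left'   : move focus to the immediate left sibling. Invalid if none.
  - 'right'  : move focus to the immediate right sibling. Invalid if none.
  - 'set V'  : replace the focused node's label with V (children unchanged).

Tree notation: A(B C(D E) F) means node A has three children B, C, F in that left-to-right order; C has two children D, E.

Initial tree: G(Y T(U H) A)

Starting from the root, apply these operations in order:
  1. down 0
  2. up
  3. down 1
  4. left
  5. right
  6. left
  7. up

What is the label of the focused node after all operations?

Answer: G

Derivation:
Step 1 (down 0): focus=Y path=0 depth=1 children=[] left=[] right=['T', 'A'] parent=G
Step 2 (up): focus=G path=root depth=0 children=['Y', 'T', 'A'] (at root)
Step 3 (down 1): focus=T path=1 depth=1 children=['U', 'H'] left=['Y'] right=['A'] parent=G
Step 4 (left): focus=Y path=0 depth=1 children=[] left=[] right=['T', 'A'] parent=G
Step 5 (right): focus=T path=1 depth=1 children=['U', 'H'] left=['Y'] right=['A'] parent=G
Step 6 (left): focus=Y path=0 depth=1 children=[] left=[] right=['T', 'A'] parent=G
Step 7 (up): focus=G path=root depth=0 children=['Y', 'T', 'A'] (at root)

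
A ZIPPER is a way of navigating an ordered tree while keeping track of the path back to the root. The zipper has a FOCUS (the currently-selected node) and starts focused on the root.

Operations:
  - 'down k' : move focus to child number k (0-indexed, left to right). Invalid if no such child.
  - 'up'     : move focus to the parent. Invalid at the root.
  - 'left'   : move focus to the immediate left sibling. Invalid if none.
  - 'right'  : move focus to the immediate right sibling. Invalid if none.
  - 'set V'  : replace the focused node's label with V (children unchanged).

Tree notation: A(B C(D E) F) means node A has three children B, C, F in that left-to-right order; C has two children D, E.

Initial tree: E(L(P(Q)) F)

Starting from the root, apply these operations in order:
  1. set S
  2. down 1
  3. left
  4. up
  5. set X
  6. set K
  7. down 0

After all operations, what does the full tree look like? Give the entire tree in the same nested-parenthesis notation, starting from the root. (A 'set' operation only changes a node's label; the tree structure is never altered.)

Answer: K(L(P(Q)) F)

Derivation:
Step 1 (set S): focus=S path=root depth=0 children=['L', 'F'] (at root)
Step 2 (down 1): focus=F path=1 depth=1 children=[] left=['L'] right=[] parent=S
Step 3 (left): focus=L path=0 depth=1 children=['P'] left=[] right=['F'] parent=S
Step 4 (up): focus=S path=root depth=0 children=['L', 'F'] (at root)
Step 5 (set X): focus=X path=root depth=0 children=['L', 'F'] (at root)
Step 6 (set K): focus=K path=root depth=0 children=['L', 'F'] (at root)
Step 7 (down 0): focus=L path=0 depth=1 children=['P'] left=[] right=['F'] parent=K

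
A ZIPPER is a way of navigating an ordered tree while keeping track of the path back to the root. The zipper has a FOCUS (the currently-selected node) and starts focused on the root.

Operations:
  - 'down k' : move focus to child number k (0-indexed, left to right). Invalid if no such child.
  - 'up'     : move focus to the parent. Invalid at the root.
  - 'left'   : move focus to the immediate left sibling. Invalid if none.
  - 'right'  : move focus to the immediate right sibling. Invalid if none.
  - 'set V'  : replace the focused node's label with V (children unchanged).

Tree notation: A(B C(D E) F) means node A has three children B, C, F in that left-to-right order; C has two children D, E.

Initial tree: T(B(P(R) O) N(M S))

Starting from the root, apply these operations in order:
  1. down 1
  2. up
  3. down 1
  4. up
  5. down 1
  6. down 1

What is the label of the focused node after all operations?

Step 1 (down 1): focus=N path=1 depth=1 children=['M', 'S'] left=['B'] right=[] parent=T
Step 2 (up): focus=T path=root depth=0 children=['B', 'N'] (at root)
Step 3 (down 1): focus=N path=1 depth=1 children=['M', 'S'] left=['B'] right=[] parent=T
Step 4 (up): focus=T path=root depth=0 children=['B', 'N'] (at root)
Step 5 (down 1): focus=N path=1 depth=1 children=['M', 'S'] left=['B'] right=[] parent=T
Step 6 (down 1): focus=S path=1/1 depth=2 children=[] left=['M'] right=[] parent=N

Answer: S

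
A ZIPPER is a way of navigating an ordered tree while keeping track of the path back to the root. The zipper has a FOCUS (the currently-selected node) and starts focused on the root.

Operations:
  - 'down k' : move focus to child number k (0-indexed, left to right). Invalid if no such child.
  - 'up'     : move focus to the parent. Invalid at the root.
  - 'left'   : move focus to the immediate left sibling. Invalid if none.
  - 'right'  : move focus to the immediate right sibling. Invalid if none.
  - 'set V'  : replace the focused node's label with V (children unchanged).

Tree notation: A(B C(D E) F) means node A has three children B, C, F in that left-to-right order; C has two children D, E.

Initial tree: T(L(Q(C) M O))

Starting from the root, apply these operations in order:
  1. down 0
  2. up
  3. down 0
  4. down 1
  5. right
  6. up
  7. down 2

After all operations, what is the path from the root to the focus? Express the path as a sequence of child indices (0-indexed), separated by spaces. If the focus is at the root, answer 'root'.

Answer: 0 2

Derivation:
Step 1 (down 0): focus=L path=0 depth=1 children=['Q', 'M', 'O'] left=[] right=[] parent=T
Step 2 (up): focus=T path=root depth=0 children=['L'] (at root)
Step 3 (down 0): focus=L path=0 depth=1 children=['Q', 'M', 'O'] left=[] right=[] parent=T
Step 4 (down 1): focus=M path=0/1 depth=2 children=[] left=['Q'] right=['O'] parent=L
Step 5 (right): focus=O path=0/2 depth=2 children=[] left=['Q', 'M'] right=[] parent=L
Step 6 (up): focus=L path=0 depth=1 children=['Q', 'M', 'O'] left=[] right=[] parent=T
Step 7 (down 2): focus=O path=0/2 depth=2 children=[] left=['Q', 'M'] right=[] parent=L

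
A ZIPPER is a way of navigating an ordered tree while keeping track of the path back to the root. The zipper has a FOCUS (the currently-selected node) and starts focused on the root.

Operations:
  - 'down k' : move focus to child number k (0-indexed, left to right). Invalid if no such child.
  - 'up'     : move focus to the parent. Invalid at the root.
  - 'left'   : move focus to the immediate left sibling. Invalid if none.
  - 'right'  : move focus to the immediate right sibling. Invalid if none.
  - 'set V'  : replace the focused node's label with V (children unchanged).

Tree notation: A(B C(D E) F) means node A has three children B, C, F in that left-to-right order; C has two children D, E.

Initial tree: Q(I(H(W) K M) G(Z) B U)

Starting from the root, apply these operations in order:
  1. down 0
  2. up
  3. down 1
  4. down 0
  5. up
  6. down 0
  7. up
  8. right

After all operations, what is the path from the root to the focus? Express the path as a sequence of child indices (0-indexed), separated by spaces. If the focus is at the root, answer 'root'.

Answer: 2

Derivation:
Step 1 (down 0): focus=I path=0 depth=1 children=['H', 'K', 'M'] left=[] right=['G', 'B', 'U'] parent=Q
Step 2 (up): focus=Q path=root depth=0 children=['I', 'G', 'B', 'U'] (at root)
Step 3 (down 1): focus=G path=1 depth=1 children=['Z'] left=['I'] right=['B', 'U'] parent=Q
Step 4 (down 0): focus=Z path=1/0 depth=2 children=[] left=[] right=[] parent=G
Step 5 (up): focus=G path=1 depth=1 children=['Z'] left=['I'] right=['B', 'U'] parent=Q
Step 6 (down 0): focus=Z path=1/0 depth=2 children=[] left=[] right=[] parent=G
Step 7 (up): focus=G path=1 depth=1 children=['Z'] left=['I'] right=['B', 'U'] parent=Q
Step 8 (right): focus=B path=2 depth=1 children=[] left=['I', 'G'] right=['U'] parent=Q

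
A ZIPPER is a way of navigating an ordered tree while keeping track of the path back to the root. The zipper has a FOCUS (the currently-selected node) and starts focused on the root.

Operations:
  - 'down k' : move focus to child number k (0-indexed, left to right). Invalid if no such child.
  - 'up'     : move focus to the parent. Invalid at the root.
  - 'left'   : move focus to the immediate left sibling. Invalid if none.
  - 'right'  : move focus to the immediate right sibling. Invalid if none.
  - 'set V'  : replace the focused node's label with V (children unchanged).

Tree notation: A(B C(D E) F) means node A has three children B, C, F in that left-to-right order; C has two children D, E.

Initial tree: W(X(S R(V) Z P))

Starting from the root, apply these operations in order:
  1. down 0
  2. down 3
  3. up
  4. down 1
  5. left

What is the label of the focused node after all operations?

Answer: S

Derivation:
Step 1 (down 0): focus=X path=0 depth=1 children=['S', 'R', 'Z', 'P'] left=[] right=[] parent=W
Step 2 (down 3): focus=P path=0/3 depth=2 children=[] left=['S', 'R', 'Z'] right=[] parent=X
Step 3 (up): focus=X path=0 depth=1 children=['S', 'R', 'Z', 'P'] left=[] right=[] parent=W
Step 4 (down 1): focus=R path=0/1 depth=2 children=['V'] left=['S'] right=['Z', 'P'] parent=X
Step 5 (left): focus=S path=0/0 depth=2 children=[] left=[] right=['R', 'Z', 'P'] parent=X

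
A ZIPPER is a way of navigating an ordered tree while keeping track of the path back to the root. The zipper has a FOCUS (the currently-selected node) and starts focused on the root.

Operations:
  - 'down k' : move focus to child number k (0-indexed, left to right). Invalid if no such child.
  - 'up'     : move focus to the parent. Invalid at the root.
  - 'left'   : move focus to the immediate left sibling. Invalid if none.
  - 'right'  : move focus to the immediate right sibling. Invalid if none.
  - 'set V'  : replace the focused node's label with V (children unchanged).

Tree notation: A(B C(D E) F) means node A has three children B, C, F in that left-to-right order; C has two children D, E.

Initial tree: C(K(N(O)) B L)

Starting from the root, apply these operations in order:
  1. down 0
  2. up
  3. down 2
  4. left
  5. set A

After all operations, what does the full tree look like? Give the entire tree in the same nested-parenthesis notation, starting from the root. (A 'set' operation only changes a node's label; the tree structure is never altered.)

Answer: C(K(N(O)) A L)

Derivation:
Step 1 (down 0): focus=K path=0 depth=1 children=['N'] left=[] right=['B', 'L'] parent=C
Step 2 (up): focus=C path=root depth=0 children=['K', 'B', 'L'] (at root)
Step 3 (down 2): focus=L path=2 depth=1 children=[] left=['K', 'B'] right=[] parent=C
Step 4 (left): focus=B path=1 depth=1 children=[] left=['K'] right=['L'] parent=C
Step 5 (set A): focus=A path=1 depth=1 children=[] left=['K'] right=['L'] parent=C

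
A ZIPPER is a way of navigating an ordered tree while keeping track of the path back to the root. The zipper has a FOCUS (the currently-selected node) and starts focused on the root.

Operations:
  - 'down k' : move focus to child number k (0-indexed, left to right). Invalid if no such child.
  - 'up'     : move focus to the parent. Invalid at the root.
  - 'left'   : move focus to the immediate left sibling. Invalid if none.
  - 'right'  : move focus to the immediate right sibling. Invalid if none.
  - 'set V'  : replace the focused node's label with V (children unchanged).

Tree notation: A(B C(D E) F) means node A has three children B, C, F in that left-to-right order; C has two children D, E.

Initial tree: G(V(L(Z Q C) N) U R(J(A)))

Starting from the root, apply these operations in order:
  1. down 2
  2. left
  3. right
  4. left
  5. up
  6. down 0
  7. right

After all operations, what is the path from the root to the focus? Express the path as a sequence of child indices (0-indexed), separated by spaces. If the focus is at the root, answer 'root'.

Answer: 1

Derivation:
Step 1 (down 2): focus=R path=2 depth=1 children=['J'] left=['V', 'U'] right=[] parent=G
Step 2 (left): focus=U path=1 depth=1 children=[] left=['V'] right=['R'] parent=G
Step 3 (right): focus=R path=2 depth=1 children=['J'] left=['V', 'U'] right=[] parent=G
Step 4 (left): focus=U path=1 depth=1 children=[] left=['V'] right=['R'] parent=G
Step 5 (up): focus=G path=root depth=0 children=['V', 'U', 'R'] (at root)
Step 6 (down 0): focus=V path=0 depth=1 children=['L', 'N'] left=[] right=['U', 'R'] parent=G
Step 7 (right): focus=U path=1 depth=1 children=[] left=['V'] right=['R'] parent=G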